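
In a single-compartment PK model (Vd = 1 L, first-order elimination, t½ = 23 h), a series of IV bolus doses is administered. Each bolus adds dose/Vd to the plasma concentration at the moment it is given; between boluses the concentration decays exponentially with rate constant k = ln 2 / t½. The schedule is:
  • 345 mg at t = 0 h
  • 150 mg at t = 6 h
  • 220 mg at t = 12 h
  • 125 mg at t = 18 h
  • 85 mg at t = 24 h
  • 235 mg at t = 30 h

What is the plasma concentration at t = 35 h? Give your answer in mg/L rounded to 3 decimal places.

k = ln 2 / 23 = 0.03014 per h
Dose 1 (345 mg at t=0 h): 345·exp(−0.03014·35) = 120.152 mg/L
Dose 2 (150 mg at t=6 h): 150·exp(−0.03014·29) = 62.594 mg/L
Dose 3 (220 mg at t=12 h): 220·exp(−0.03014·23) = 110.000 mg/L
Dose 4 (125 mg at t=18 h): 125·exp(−0.03014·17) = 74.888 mg/L
Dose 5 (85 mg at t=24 h): 85·exp(−0.03014·11) = 61.017 mg/L
Dose 6 (235 mg at t=30 h): 235·exp(−0.03014·5) = 202.128 mg/L
C(35) = 120.152 + 62.594 + 110.000 + 74.888 + 61.017 + 202.128 = 630.778 mg/L

630.778 mg/L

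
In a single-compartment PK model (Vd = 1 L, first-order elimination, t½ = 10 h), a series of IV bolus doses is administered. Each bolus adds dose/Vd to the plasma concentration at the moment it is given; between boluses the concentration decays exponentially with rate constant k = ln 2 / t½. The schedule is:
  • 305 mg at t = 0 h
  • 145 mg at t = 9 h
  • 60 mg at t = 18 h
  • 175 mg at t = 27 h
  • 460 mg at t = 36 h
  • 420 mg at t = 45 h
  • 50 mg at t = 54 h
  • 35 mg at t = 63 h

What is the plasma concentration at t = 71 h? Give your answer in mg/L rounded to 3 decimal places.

k = ln 2 / 10 = 0.06931 per h
Dose 1 (305 mg at t=0 h): 305·exp(−0.06931·71) = 2.223 mg/L
Dose 2 (145 mg at t=9 h): 145·exp(−0.06931·62) = 1.972 mg/L
Dose 3 (60 mg at t=18 h): 60·exp(−0.06931·53) = 1.523 mg/L
Dose 4 (175 mg at t=27 h): 175·exp(−0.06931·44) = 8.289 mg/L
Dose 5 (460 mg at t=36 h): 460·exp(−0.06931·35) = 40.659 mg/L
Dose 6 (420 mg at t=45 h): 420·exp(−0.06931·26) = 69.274 mg/L
Dose 7 (50 mg at t=54 h): 50·exp(−0.06931·17) = 15.389 mg/L
Dose 8 (35 mg at t=63 h): 35·exp(−0.06931·8) = 20.102 mg/L
C(71) = 2.223 + 1.972 + 1.523 + 8.289 + 40.659 + 69.274 + 15.389 + 20.102 = 159.432 mg/L

159.432 mg/L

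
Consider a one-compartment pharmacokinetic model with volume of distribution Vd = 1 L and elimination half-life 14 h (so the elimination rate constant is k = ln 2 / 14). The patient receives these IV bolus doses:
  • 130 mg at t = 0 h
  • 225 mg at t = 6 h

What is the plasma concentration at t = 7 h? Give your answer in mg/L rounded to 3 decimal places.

k = ln 2 / 14 = 0.04951 per h
Dose 1 (130 mg at t=0 h): 130·exp(−0.04951·7) = 91.924 mg/L
Dose 2 (225 mg at t=6 h): 225·exp(−0.04951·1) = 214.131 mg/L
C(7) = 91.924 + 214.131 = 306.055 mg/L

306.055 mg/L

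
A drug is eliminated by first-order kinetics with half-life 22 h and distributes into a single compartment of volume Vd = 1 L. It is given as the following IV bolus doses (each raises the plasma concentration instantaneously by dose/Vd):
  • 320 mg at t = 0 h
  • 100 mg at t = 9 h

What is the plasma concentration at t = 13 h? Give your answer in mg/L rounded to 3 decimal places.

300.615 mg/L

k = ln 2 / 22 = 0.03151 per h
Dose 1 (320 mg at t=0 h): 320·exp(−0.03151·13) = 212.456 mg/L
Dose 2 (100 mg at t=9 h): 100·exp(−0.03151·4) = 88.159 mg/L
C(13) = 212.456 + 88.159 = 300.615 mg/L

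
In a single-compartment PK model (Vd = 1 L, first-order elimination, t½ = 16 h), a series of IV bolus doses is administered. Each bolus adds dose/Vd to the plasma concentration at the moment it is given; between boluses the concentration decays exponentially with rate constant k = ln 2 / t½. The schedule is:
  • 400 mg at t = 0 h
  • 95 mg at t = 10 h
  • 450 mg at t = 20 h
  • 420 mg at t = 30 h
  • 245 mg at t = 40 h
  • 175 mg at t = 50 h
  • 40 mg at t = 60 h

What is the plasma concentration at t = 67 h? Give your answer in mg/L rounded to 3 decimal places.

362.676 mg/L

k = ln 2 / 16 = 0.04332 per h
Dose 1 (400 mg at t=0 h): 400·exp(−0.04332·67) = 21.953 mg/L
Dose 2 (95 mg at t=10 h): 95·exp(−0.04332·57) = 8.041 mg/L
Dose 3 (450 mg at t=20 h): 450·exp(−0.04332·47) = 58.740 mg/L
Dose 4 (420 mg at t=30 h): 420·exp(−0.04332·37) = 84.551 mg/L
Dose 5 (245 mg at t=40 h): 245·exp(−0.04332·27) = 76.064 mg/L
Dose 6 (175 mg at t=50 h): 175·exp(−0.04332·17) = 83.790 mg/L
Dose 7 (40 mg at t=60 h): 40·exp(−0.04332·7) = 29.537 mg/L
C(67) = 21.953 + 8.041 + 58.740 + 84.551 + 76.064 + 83.790 + 29.537 = 362.676 mg/L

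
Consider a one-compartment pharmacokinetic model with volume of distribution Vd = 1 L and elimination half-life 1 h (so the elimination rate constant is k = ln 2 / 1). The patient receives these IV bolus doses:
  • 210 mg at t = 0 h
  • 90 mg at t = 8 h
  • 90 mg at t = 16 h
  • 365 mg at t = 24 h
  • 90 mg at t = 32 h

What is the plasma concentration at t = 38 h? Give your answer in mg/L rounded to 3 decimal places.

1.429 mg/L

k = ln 2 / 1 = 0.69315 per h
Dose 1 (210 mg at t=0 h): 210·exp(−0.69315·38) = 0.000 mg/L
Dose 2 (90 mg at t=8 h): 90·exp(−0.69315·30) = 0.000 mg/L
Dose 3 (90 mg at t=16 h): 90·exp(−0.69315·22) = 0.000 mg/L
Dose 4 (365 mg at t=24 h): 365·exp(−0.69315·14) = 0.022 mg/L
Dose 5 (90 mg at t=32 h): 90·exp(−0.69315·6) = 1.406 mg/L
C(38) = 0.000 + 0.000 + 0.000 + 0.022 + 1.406 = 1.429 mg/L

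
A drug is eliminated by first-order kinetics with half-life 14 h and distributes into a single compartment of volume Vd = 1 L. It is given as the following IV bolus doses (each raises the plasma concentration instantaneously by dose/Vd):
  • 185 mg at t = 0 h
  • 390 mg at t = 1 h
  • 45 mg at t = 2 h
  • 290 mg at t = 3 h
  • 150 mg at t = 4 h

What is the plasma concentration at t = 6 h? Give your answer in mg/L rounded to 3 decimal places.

k = ln 2 / 14 = 0.04951 per h
Dose 1 (185 mg at t=0 h): 185·exp(−0.04951·6) = 137.454 mg/L
Dose 2 (390 mg at t=1 h): 390·exp(−0.04951·5) = 304.477 mg/L
Dose 3 (45 mg at t=2 h): 45·exp(−0.04951·4) = 36.915 mg/L
Dose 4 (290 mg at t=3 h): 290·exp(−0.04951·3) = 249.972 mg/L
Dose 5 (150 mg at t=4 h): 150·exp(−0.04951·2) = 135.859 mg/L
C(6) = 137.454 + 304.477 + 36.915 + 249.972 + 135.859 = 864.677 mg/L

864.677 mg/L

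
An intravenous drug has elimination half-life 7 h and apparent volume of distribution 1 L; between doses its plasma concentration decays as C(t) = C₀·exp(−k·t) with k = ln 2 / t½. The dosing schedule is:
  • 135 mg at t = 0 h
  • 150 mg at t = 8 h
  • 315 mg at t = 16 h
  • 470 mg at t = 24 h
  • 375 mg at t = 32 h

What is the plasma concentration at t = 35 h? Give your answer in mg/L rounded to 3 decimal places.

k = ln 2 / 7 = 0.09902 per h
Dose 1 (135 mg at t=0 h): 135·exp(−0.09902·35) = 4.219 mg/L
Dose 2 (150 mg at t=8 h): 150·exp(−0.09902·27) = 10.351 mg/L
Dose 3 (315 mg at t=16 h): 315·exp(−0.09902·19) = 47.999 mg/L
Dose 4 (470 mg at t=24 h): 470·exp(−0.09902·11) = 158.143 mg/L
Dose 5 (375 mg at t=32 h): 375·exp(−0.09902·3) = 278.624 mg/L
C(35) = 4.219 + 10.351 + 47.999 + 158.143 + 278.624 = 499.335 mg/L

499.335 mg/L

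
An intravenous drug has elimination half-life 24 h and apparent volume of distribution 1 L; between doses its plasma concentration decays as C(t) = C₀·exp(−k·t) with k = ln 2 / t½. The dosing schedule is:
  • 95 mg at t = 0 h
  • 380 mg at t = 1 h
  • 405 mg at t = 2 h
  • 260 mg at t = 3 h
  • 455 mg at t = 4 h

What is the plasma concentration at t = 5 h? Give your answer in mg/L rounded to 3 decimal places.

k = ln 2 / 24 = 0.02888 per h
Dose 1 (95 mg at t=0 h): 95·exp(−0.02888·5) = 82.226 mg/L
Dose 2 (380 mg at t=1 h): 380·exp(−0.02888·4) = 338.542 mg/L
Dose 3 (405 mg at t=2 h): 405·exp(−0.02888·3) = 371.387 mg/L
Dose 4 (260 mg at t=3 h): 260·exp(−0.02888·2) = 245.407 mg/L
Dose 5 (455 mg at t=4 h): 455·exp(−0.02888·1) = 442.047 mg/L
C(5) = 82.226 + 338.542 + 371.387 + 245.407 + 442.047 = 1479.608 mg/L

1479.608 mg/L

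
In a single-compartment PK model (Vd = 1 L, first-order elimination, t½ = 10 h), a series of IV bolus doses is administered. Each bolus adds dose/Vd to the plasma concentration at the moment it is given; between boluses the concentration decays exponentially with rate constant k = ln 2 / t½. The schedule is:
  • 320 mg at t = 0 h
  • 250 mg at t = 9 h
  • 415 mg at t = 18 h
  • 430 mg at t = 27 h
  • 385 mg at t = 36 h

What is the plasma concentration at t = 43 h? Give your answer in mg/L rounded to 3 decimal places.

k = ln 2 / 10 = 0.06931 per h
Dose 1 (320 mg at t=0 h): 320·exp(−0.06931·43) = 16.245 mg/L
Dose 2 (250 mg at t=9 h): 250·exp(−0.06931·34) = 23.683 mg/L
Dose 3 (415 mg at t=18 h): 415·exp(−0.06931·25) = 73.362 mg/L
Dose 4 (430 mg at t=27 h): 430·exp(−0.06931·16) = 141.847 mg/L
Dose 5 (385 mg at t=36 h): 385·exp(−0.06931·7) = 236.995 mg/L
C(43) = 16.245 + 23.683 + 73.362 + 141.847 + 236.995 = 492.133 mg/L

492.133 mg/L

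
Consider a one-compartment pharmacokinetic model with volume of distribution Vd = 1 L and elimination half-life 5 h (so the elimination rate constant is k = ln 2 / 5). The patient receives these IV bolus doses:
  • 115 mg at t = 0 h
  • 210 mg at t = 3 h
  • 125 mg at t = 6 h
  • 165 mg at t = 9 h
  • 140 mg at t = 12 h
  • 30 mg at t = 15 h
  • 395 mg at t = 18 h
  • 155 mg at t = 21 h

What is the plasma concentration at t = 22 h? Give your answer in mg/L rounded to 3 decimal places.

469.512 mg/L

k = ln 2 / 5 = 0.13863 per h
Dose 1 (115 mg at t=0 h): 115·exp(−0.13863·22) = 5.447 mg/L
Dose 2 (210 mg at t=3 h): 210·exp(−0.13863·19) = 15.077 mg/L
Dose 3 (125 mg at t=6 h): 125·exp(−0.13863·16) = 13.602 mg/L
Dose 4 (165 mg at t=9 h): 165·exp(−0.13863·13) = 27.215 mg/L
Dose 5 (140 mg at t=12 h): 140·exp(−0.13863·10) = 35.000 mg/L
Dose 6 (30 mg at t=15 h): 30·exp(−0.13863·7) = 11.368 mg/L
Dose 7 (395 mg at t=18 h): 395·exp(−0.13863·4) = 226.868 mg/L
Dose 8 (155 mg at t=21 h): 155·exp(−0.13863·1) = 134.935 mg/L
C(22) = 5.447 + 15.077 + 13.602 + 27.215 + 35.000 + 11.368 + 226.868 + 134.935 = 469.512 mg/L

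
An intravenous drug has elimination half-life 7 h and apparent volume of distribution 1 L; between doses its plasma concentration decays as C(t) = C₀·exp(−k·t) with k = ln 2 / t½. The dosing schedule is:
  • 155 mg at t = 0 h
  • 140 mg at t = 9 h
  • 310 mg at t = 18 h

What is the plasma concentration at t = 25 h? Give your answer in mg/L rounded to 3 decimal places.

k = ln 2 / 7 = 0.09902 per h
Dose 1 (155 mg at t=0 h): 155·exp(−0.09902·25) = 13.038 mg/L
Dose 2 (140 mg at t=9 h): 140·exp(−0.09902·16) = 28.712 mg/L
Dose 3 (310 mg at t=18 h): 310·exp(−0.09902·7) = 155.000 mg/L
C(25) = 13.038 + 28.712 + 155.000 = 196.750 mg/L

196.750 mg/L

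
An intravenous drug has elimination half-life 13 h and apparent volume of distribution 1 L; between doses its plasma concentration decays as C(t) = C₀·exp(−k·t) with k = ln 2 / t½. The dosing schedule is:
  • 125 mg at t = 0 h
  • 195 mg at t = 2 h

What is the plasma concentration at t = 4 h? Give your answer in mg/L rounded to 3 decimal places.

276.268 mg/L

k = ln 2 / 13 = 0.05332 per h
Dose 1 (125 mg at t=0 h): 125·exp(−0.05332·4) = 100.992 mg/L
Dose 2 (195 mg at t=2 h): 195·exp(−0.05332·2) = 175.276 mg/L
C(4) = 100.992 + 175.276 = 276.268 mg/L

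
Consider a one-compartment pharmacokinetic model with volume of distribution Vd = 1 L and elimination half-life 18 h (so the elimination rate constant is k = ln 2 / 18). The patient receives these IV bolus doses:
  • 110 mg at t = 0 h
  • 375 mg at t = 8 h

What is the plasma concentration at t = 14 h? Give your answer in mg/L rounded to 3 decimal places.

k = ln 2 / 18 = 0.03851 per h
Dose 1 (110 mg at t=0 h): 110·exp(−0.03851·14) = 64.159 mg/L
Dose 2 (375 mg at t=8 h): 375·exp(−0.03851·6) = 297.638 mg/L
C(14) = 64.159 + 297.638 = 361.797 mg/L

361.797 mg/L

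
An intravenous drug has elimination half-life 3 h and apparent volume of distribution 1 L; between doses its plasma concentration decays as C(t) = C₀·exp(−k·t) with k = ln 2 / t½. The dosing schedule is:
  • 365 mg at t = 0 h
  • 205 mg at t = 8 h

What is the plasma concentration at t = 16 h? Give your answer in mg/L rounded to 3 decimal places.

k = ln 2 / 3 = 0.23105 per h
Dose 1 (365 mg at t=0 h): 365·exp(−0.23105·16) = 9.053 mg/L
Dose 2 (205 mg at t=8 h): 205·exp(−0.23105·8) = 32.285 mg/L
C(16) = 9.053 + 32.285 = 41.339 mg/L

41.339 mg/L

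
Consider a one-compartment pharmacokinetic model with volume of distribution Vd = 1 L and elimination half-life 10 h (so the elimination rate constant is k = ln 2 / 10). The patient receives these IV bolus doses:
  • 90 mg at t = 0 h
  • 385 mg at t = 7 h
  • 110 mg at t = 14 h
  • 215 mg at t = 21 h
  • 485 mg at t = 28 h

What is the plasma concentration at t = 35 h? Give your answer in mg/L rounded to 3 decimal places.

468.917 mg/L

k = ln 2 / 10 = 0.06931 per h
Dose 1 (90 mg at t=0 h): 90·exp(−0.06931·35) = 7.955 mg/L
Dose 2 (385 mg at t=7 h): 385·exp(−0.06931·28) = 55.281 mg/L
Dose 3 (110 mg at t=14 h): 110·exp(−0.06931·21) = 25.658 mg/L
Dose 4 (215 mg at t=21 h): 215·exp(−0.06931·14) = 81.470 mg/L
Dose 5 (485 mg at t=28 h): 485·exp(−0.06931·7) = 298.553 mg/L
C(35) = 7.955 + 55.281 + 25.658 + 81.470 + 298.553 = 468.917 mg/L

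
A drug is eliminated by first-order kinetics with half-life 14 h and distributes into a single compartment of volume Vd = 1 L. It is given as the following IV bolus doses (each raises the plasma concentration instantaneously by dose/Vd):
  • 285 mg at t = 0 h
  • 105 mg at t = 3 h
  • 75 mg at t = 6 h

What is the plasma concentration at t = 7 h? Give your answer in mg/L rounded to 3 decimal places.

k = ln 2 / 14 = 0.04951 per h
Dose 1 (285 mg at t=0 h): 285·exp(−0.04951·7) = 201.525 mg/L
Dose 2 (105 mg at t=3 h): 105·exp(−0.04951·4) = 86.135 mg/L
Dose 3 (75 mg at t=6 h): 75·exp(−0.04951·1) = 71.377 mg/L
C(7) = 201.525 + 86.135 + 71.377 = 359.038 mg/L

359.038 mg/L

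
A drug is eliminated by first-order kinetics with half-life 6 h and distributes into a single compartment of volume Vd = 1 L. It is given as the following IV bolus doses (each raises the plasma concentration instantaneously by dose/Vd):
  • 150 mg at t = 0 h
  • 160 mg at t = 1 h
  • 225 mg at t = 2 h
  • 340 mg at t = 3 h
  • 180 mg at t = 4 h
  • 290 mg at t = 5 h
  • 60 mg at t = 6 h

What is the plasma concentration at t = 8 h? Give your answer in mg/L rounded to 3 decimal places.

k = ln 2 / 6 = 0.11552 per h
Dose 1 (150 mg at t=0 h): 150·exp(−0.11552·8) = 59.528 mg/L
Dose 2 (160 mg at t=1 h): 160·exp(−0.11552·7) = 71.272 mg/L
Dose 3 (225 mg at t=2 h): 225·exp(−0.11552·6) = 112.500 mg/L
Dose 4 (340 mg at t=3 h): 340·exp(−0.11552·5) = 190.819 mg/L
Dose 5 (180 mg at t=4 h): 180·exp(−0.11552·4) = 113.393 mg/L
Dose 6 (290 mg at t=5 h): 290·exp(−0.11552·3) = 205.061 mg/L
Dose 7 (60 mg at t=6 h): 60·exp(−0.11552·2) = 47.622 mg/L
C(8) = 59.528 + 71.272 + 112.500 + 190.819 + 113.393 + 205.061 + 47.622 = 800.194 mg/L

800.194 mg/L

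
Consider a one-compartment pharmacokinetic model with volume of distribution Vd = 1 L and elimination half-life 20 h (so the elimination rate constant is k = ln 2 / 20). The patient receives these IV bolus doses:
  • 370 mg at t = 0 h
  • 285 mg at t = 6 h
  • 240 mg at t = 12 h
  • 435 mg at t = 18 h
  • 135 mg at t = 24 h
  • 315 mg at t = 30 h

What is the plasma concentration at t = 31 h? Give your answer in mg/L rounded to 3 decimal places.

1057.824 mg/L

k = ln 2 / 20 = 0.03466 per h
Dose 1 (370 mg at t=0 h): 370·exp(−0.03466·31) = 126.359 mg/L
Dose 2 (285 mg at t=6 h): 285·exp(−0.03466·25) = 119.828 mg/L
Dose 3 (240 mg at t=12 h): 240·exp(−0.03466·19) = 124.232 mg/L
Dose 4 (435 mg at t=18 h): 435·exp(−0.03466·13) = 277.217 mg/L
Dose 5 (135 mg at t=24 h): 135·exp(−0.03466·7) = 105.919 mg/L
Dose 6 (315 mg at t=30 h): 315·exp(−0.03466·1) = 304.270 mg/L
C(31) = 126.359 + 119.828 + 124.232 + 277.217 + 105.919 + 304.270 = 1057.824 mg/L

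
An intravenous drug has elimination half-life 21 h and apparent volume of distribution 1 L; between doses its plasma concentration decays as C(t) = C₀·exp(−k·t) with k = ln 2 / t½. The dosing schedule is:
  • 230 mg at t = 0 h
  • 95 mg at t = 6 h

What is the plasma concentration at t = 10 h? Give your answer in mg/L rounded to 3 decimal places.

k = ln 2 / 21 = 0.03301 per h
Dose 1 (230 mg at t=0 h): 230·exp(−0.03301·10) = 165.341 mg/L
Dose 2 (95 mg at t=6 h): 95·exp(−0.03301·4) = 83.250 mg/L
C(10) = 165.341 + 83.250 = 248.591 mg/L

248.591 mg/L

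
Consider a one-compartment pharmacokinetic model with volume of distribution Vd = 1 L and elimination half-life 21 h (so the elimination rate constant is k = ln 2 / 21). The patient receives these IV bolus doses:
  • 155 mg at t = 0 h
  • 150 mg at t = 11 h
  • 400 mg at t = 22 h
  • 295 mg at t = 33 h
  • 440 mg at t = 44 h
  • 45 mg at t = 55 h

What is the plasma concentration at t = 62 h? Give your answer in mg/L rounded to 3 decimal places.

k = ln 2 / 21 = 0.03301 per h
Dose 1 (155 mg at t=0 h): 155·exp(−0.03301·62) = 20.025 mg/L
Dose 2 (150 mg at t=11 h): 150·exp(−0.03301·51) = 27.862 mg/L
Dose 3 (400 mg at t=22 h): 400·exp(−0.03301·40) = 106.824 mg/L
Dose 4 (295 mg at t=33 h): 295·exp(−0.03301·29) = 113.270 mg/L
Dose 5 (440 mg at t=44 h): 440·exp(−0.03301·18) = 242.900 mg/L
Dose 6 (45 mg at t=55 h): 45·exp(−0.03301·7) = 35.717 mg/L
C(62) = 20.025 + 27.862 + 106.824 + 113.270 + 242.900 + 35.717 = 546.598 mg/L

546.598 mg/L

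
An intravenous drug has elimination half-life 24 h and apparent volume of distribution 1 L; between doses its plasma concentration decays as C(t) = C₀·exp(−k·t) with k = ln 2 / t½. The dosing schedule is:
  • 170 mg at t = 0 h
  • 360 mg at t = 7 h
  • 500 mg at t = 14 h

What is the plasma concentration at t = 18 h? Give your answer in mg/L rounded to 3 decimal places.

808.550 mg/L

k = ln 2 / 24 = 0.02888 per h
Dose 1 (170 mg at t=0 h): 170·exp(−0.02888·18) = 101.083 mg/L
Dose 2 (360 mg at t=7 h): 360·exp(−0.02888·11) = 262.018 mg/L
Dose 3 (500 mg at t=14 h): 500·exp(−0.02888·4) = 445.449 mg/L
C(18) = 101.083 + 262.018 + 445.449 = 808.550 mg/L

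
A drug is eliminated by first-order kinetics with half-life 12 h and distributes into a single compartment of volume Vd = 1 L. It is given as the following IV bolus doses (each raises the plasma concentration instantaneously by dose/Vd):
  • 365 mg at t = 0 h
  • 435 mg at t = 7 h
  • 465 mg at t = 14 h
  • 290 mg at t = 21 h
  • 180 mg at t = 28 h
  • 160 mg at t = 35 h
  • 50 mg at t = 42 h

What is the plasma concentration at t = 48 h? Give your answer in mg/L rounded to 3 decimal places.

k = ln 2 / 12 = 0.05776 per h
Dose 1 (365 mg at t=0 h): 365·exp(−0.05776·48) = 22.812 mg/L
Dose 2 (435 mg at t=7 h): 435·exp(−0.05776·41) = 40.735 mg/L
Dose 3 (465 mg at t=14 h): 465·exp(−0.05776·34) = 65.243 mg/L
Dose 4 (290 mg at t=21 h): 290·exp(−0.05776·27) = 60.965 mg/L
Dose 5 (180 mg at t=28 h): 180·exp(−0.05776·20) = 56.696 mg/L
Dose 6 (160 mg at t=35 h): 160·exp(−0.05776·13) = 75.510 mg/L
Dose 7 (50 mg at t=42 h): 50·exp(−0.05776·6) = 35.355 mg/L
C(48) = 22.812 + 40.735 + 65.243 + 60.965 + 56.696 + 75.510 + 35.355 = 357.318 mg/L

357.318 mg/L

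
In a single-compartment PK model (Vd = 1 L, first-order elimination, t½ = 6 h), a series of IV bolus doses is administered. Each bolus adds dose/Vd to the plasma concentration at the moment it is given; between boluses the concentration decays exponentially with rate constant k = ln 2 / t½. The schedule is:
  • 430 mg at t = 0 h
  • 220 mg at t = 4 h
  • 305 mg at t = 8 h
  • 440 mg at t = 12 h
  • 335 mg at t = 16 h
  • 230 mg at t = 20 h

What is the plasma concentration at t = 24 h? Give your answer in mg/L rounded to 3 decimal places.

484.572 mg/L

k = ln 2 / 6 = 0.11552 per h
Dose 1 (430 mg at t=0 h): 430·exp(−0.11552·24) = 26.875 mg/L
Dose 2 (220 mg at t=4 h): 220·exp(−0.11552·20) = 21.827 mg/L
Dose 3 (305 mg at t=8 h): 305·exp(−0.11552·16) = 48.034 mg/L
Dose 4 (440 mg at t=12 h): 440·exp(−0.11552·12) = 110.000 mg/L
Dose 5 (335 mg at t=16 h): 335·exp(−0.11552·8) = 132.945 mg/L
Dose 6 (230 mg at t=20 h): 230·exp(−0.11552·4) = 144.891 mg/L
C(24) = 26.875 + 21.827 + 48.034 + 110.000 + 132.945 + 144.891 = 484.572 mg/L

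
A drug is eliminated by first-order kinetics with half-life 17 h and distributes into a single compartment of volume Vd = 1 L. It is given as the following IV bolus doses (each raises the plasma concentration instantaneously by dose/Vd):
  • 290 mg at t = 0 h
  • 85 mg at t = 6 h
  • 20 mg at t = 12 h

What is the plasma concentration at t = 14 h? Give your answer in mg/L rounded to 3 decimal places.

243.643 mg/L

k = ln 2 / 17 = 0.04077 per h
Dose 1 (290 mg at t=0 h): 290·exp(−0.04077·14) = 163.867 mg/L
Dose 2 (85 mg at t=6 h): 85·exp(−0.04077·8) = 61.342 mg/L
Dose 3 (20 mg at t=12 h): 20·exp(−0.04077·2) = 18.434 mg/L
C(14) = 163.867 + 61.342 + 18.434 = 243.643 mg/L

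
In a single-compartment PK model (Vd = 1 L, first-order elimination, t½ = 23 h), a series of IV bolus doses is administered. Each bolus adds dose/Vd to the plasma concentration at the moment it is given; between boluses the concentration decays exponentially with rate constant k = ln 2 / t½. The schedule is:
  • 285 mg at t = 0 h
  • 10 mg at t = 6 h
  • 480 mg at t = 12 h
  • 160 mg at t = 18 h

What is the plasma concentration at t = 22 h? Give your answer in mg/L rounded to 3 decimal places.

649.970 mg/L

k = ln 2 / 23 = 0.03014 per h
Dose 1 (285 mg at t=0 h): 285·exp(−0.03014·22) = 146.860 mg/L
Dose 2 (10 mg at t=6 h): 10·exp(−0.03014·16) = 6.174 mg/L
Dose 3 (480 mg at t=12 h): 480·exp(−0.03014·10) = 355.107 mg/L
Dose 4 (160 mg at t=18 h): 160·exp(−0.03014·4) = 141.830 mg/L
C(22) = 146.860 + 6.174 + 355.107 + 141.830 = 649.970 mg/L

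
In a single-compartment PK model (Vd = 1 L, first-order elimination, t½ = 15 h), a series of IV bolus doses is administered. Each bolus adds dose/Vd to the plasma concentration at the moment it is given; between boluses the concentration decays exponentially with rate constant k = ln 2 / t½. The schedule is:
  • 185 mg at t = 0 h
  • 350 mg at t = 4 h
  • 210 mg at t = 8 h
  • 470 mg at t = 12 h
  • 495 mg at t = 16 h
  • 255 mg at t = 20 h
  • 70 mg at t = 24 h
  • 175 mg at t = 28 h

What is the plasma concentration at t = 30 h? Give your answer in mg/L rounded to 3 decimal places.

k = ln 2 / 15 = 0.04621 per h
Dose 1 (185 mg at t=0 h): 185·exp(−0.04621·30) = 46.250 mg/L
Dose 2 (350 mg at t=4 h): 350·exp(−0.04621·26) = 105.265 mg/L
Dose 3 (210 mg at t=8 h): 210·exp(−0.04621·22) = 75.982 mg/L
Dose 4 (470 mg at t=12 h): 470·exp(−0.04621·18) = 204.579 mg/L
Dose 5 (495 mg at t=16 h): 495·exp(−0.04621·14) = 259.205 mg/L
Dose 6 (255 mg at t=20 h): 255·exp(−0.04621·10) = 160.640 mg/L
Dose 7 (70 mg at t=24 h): 70·exp(−0.04621·6) = 53.050 mg/L
Dose 8 (175 mg at t=28 h): 175·exp(−0.04621·2) = 159.551 mg/L
C(30) = 46.250 + 105.265 + 75.982 + 204.579 + 259.205 + 160.640 + 53.050 + 159.551 = 1064.522 mg/L

1064.522 mg/L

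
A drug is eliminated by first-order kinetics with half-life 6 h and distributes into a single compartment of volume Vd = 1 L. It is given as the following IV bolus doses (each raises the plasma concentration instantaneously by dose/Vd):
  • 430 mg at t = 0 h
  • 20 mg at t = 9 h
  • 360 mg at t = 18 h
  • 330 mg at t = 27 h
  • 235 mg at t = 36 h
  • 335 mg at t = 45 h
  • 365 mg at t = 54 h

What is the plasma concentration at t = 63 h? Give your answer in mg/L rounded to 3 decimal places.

k = ln 2 / 6 = 0.11552 per h
Dose 1 (430 mg at t=0 h): 430·exp(−0.11552·63) = 0.297 mg/L
Dose 2 (20 mg at t=9 h): 20·exp(−0.11552·54) = 0.039 mg/L
Dose 3 (360 mg at t=18 h): 360·exp(−0.11552·45) = 1.989 mg/L
Dose 4 (330 mg at t=27 h): 330·exp(−0.11552·36) = 5.156 mg/L
Dose 5 (235 mg at t=36 h): 235·exp(−0.11552·27) = 10.386 mg/L
Dose 6 (335 mg at t=45 h): 335·exp(−0.11552·18) = 41.875 mg/L
Dose 7 (365 mg at t=54 h): 365·exp(−0.11552·9) = 129.047 mg/L
C(63) = 0.297 + 0.039 + 1.989 + 5.156 + 10.386 + 41.875 + 129.047 = 188.789 mg/L

188.789 mg/L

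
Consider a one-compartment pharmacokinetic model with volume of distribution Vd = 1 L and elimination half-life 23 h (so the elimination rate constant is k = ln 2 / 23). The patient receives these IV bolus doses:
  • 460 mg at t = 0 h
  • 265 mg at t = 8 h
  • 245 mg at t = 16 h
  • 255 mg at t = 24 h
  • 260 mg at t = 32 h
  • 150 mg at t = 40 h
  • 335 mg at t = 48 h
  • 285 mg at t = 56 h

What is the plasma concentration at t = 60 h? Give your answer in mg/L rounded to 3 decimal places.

k = ln 2 / 23 = 0.03014 per h
Dose 1 (460 mg at t=0 h): 460·exp(−0.03014·60) = 75.416 mg/L
Dose 2 (265 mg at t=8 h): 265·exp(−0.03014·52) = 55.291 mg/L
Dose 3 (245 mg at t=16 h): 245·exp(−0.03014·44) = 65.055 mg/L
Dose 4 (255 mg at t=24 h): 255·exp(−0.03014·36) = 86.171 mg/L
Dose 5 (260 mg at t=32 h): 260·exp(−0.03014·28) = 111.816 mg/L
Dose 6 (150 mg at t=40 h): 150·exp(−0.03014·20) = 82.097 mg/L
Dose 7 (335 mg at t=48 h): 335·exp(−0.03014·12) = 233.338 mg/L
Dose 8 (285 mg at t=56 h): 285·exp(−0.03014·4) = 252.634 mg/L
C(60) = 75.416 + 55.291 + 65.055 + 86.171 + 111.816 + 82.097 + 233.338 + 252.634 = 961.818 mg/L

961.818 mg/L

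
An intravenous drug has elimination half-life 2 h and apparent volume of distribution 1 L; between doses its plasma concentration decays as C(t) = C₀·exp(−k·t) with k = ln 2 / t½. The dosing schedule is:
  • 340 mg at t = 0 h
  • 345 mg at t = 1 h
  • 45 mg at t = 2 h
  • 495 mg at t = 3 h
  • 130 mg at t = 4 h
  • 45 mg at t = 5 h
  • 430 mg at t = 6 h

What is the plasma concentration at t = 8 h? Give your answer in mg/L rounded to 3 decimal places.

k = ln 2 / 2 = 0.34657 per h
Dose 1 (340 mg at t=0 h): 340·exp(−0.34657·8) = 21.250 mg/L
Dose 2 (345 mg at t=1 h): 345·exp(−0.34657·7) = 30.494 mg/L
Dose 3 (45 mg at t=2 h): 45·exp(−0.34657·6) = 5.625 mg/L
Dose 4 (495 mg at t=3 h): 495·exp(−0.34657·5) = 87.504 mg/L
Dose 5 (130 mg at t=4 h): 130·exp(−0.34657·4) = 32.500 mg/L
Dose 6 (45 mg at t=5 h): 45·exp(−0.34657·3) = 15.910 mg/L
Dose 7 (430 mg at t=6 h): 430·exp(−0.34657·2) = 215.000 mg/L
C(8) = 21.250 + 30.494 + 5.625 + 87.504 + 32.500 + 15.910 + 215.000 = 408.283 mg/L

408.283 mg/L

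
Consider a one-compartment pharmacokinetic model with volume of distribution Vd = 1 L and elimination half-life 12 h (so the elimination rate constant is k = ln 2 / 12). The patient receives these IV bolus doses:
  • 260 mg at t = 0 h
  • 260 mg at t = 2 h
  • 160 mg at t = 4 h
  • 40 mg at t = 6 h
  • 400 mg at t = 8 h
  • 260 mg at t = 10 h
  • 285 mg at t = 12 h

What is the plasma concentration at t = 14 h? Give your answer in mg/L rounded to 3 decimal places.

k = ln 2 / 12 = 0.05776 per h
Dose 1 (260 mg at t=0 h): 260·exp(−0.05776·14) = 115.817 mg/L
Dose 2 (260 mg at t=2 h): 260·exp(−0.05776·12) = 130.000 mg/L
Dose 3 (160 mg at t=4 h): 160·exp(−0.05776·10) = 89.797 mg/L
Dose 4 (40 mg at t=6 h): 40·exp(−0.05776·8) = 25.198 mg/L
Dose 5 (400 mg at t=8 h): 400·exp(−0.05776·6) = 282.843 mg/L
Dose 6 (260 mg at t=10 h): 260·exp(−0.05776·4) = 206.362 mg/L
Dose 7 (285 mg at t=12 h): 285·exp(−0.05776·2) = 253.906 mg/L
C(14) = 115.817 + 130.000 + 89.797 + 25.198 + 282.843 + 206.362 + 253.906 = 1103.923 mg/L

1103.923 mg/L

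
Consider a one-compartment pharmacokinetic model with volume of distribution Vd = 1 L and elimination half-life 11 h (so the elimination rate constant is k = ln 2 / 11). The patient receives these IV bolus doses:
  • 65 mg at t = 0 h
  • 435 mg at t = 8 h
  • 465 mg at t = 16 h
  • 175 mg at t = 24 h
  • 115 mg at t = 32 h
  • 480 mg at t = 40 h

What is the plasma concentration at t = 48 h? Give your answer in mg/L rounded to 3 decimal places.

k = ln 2 / 11 = 0.06301 per h
Dose 1 (65 mg at t=0 h): 65·exp(−0.06301·48) = 3.157 mg/L
Dose 2 (435 mg at t=8 h): 435·exp(−0.06301·40) = 34.981 mg/L
Dose 3 (465 mg at t=16 h): 465·exp(−0.06301·32) = 61.906 mg/L
Dose 4 (175 mg at t=24 h): 175·exp(−0.06301·24) = 38.570 mg/L
Dose 5 (115 mg at t=32 h): 115·exp(−0.06301·16) = 41.960 mg/L
Dose 6 (480 mg at t=40 h): 480·exp(−0.06301·8) = 289.941 mg/L
C(48) = 3.157 + 34.981 + 61.906 + 38.570 + 41.960 + 289.941 = 470.515 mg/L

470.515 mg/L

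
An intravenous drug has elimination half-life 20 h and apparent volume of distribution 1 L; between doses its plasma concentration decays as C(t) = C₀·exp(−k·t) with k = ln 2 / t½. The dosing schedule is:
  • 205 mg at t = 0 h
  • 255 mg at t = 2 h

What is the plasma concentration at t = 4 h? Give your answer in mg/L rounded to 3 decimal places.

416.386 mg/L

k = ln 2 / 20 = 0.03466 per h
Dose 1 (205 mg at t=0 h): 205·exp(−0.03466·4) = 178.463 mg/L
Dose 2 (255 mg at t=2 h): 255·exp(−0.03466·2) = 237.923 mg/L
C(4) = 178.463 + 237.923 = 416.386 mg/L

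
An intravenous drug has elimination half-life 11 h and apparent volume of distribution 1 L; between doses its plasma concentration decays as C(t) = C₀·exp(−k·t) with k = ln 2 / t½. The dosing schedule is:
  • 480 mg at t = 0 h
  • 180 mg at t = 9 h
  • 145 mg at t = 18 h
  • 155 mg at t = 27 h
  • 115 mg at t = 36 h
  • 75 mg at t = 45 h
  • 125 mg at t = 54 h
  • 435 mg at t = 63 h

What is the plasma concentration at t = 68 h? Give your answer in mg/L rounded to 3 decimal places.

k = ln 2 / 11 = 0.06301 per h
Dose 1 (480 mg at t=0 h): 480·exp(−0.06301·68) = 6.612 mg/L
Dose 2 (180 mg at t=9 h): 180·exp(−0.06301·59) = 4.372 mg/L
Dose 3 (145 mg at t=18 h): 145·exp(−0.06301·50) = 6.209 mg/L
Dose 4 (155 mg at t=27 h): 155·exp(−0.06301·41) = 11.703 mg/L
Dose 5 (115 mg at t=36 h): 115·exp(−0.06301·32) = 15.310 mg/L
Dose 6 (75 mg at t=45 h): 75·exp(−0.06301·23) = 17.605 mg/L
Dose 7 (125 mg at t=54 h): 125·exp(−0.06301·14) = 51.735 mg/L
Dose 8 (435 mg at t=63 h): 435·exp(−0.06301·5) = 317.437 mg/L
C(68) = 6.612 + 4.372 + 6.209 + 11.703 + 15.310 + 17.605 + 51.735 + 317.437 = 430.983 mg/L

430.983 mg/L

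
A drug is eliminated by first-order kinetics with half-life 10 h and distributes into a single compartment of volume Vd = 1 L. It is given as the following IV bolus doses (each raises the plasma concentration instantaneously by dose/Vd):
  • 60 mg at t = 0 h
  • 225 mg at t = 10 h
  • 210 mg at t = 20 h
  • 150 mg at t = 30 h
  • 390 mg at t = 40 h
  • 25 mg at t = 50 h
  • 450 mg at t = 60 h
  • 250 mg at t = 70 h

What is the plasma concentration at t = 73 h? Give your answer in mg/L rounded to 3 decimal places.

k = ln 2 / 10 = 0.06931 per h
Dose 1 (60 mg at t=0 h): 60·exp(−0.06931·73) = 0.381 mg/L
Dose 2 (225 mg at t=10 h): 225·exp(−0.06931·63) = 2.856 mg/L
Dose 3 (210 mg at t=20 h): 210·exp(−0.06931·53) = 5.330 mg/L
Dose 4 (150 mg at t=30 h): 150·exp(−0.06931·43) = 7.615 mg/L
Dose 5 (390 mg at t=40 h): 390·exp(−0.06931·33) = 39.597 mg/L
Dose 6 (25 mg at t=50 h): 25·exp(−0.06931·23) = 5.077 mg/L
Dose 7 (450 mg at t=60 h): 450·exp(−0.06931·13) = 182.757 mg/L
Dose 8 (250 mg at t=70 h): 250·exp(−0.06931·3) = 203.063 mg/L
C(73) = 0.381 + 2.856 + 5.330 + 7.615 + 39.597 + 5.077 + 182.757 + 203.063 = 446.675 mg/L

446.675 mg/L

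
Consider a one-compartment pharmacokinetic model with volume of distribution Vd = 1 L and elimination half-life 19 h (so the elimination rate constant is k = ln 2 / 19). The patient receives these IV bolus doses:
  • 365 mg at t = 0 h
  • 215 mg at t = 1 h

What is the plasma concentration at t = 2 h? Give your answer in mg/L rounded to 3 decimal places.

k = ln 2 / 19 = 0.03648 per h
Dose 1 (365 mg at t=0 h): 365·exp(−0.03648·2) = 339.317 mg/L
Dose 2 (215 mg at t=1 h): 215·exp(−0.03648·1) = 207.298 mg/L
C(2) = 339.317 + 207.298 = 546.615 mg/L

546.615 mg/L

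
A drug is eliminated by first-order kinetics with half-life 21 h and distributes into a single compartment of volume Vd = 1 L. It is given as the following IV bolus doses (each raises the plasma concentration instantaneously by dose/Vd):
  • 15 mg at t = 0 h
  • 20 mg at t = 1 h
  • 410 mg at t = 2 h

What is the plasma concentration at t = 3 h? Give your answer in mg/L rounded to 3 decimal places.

k = ln 2 / 21 = 0.03301 per h
Dose 1 (15 mg at t=0 h): 15·exp(−0.03301·3) = 13.586 mg/L
Dose 2 (20 mg at t=1 h): 20·exp(−0.03301·2) = 18.722 mg/L
Dose 3 (410 mg at t=2 h): 410·exp(−0.03301·1) = 396.688 mg/L
C(3) = 13.586 + 18.722 + 396.688 = 428.996 mg/L

428.996 mg/L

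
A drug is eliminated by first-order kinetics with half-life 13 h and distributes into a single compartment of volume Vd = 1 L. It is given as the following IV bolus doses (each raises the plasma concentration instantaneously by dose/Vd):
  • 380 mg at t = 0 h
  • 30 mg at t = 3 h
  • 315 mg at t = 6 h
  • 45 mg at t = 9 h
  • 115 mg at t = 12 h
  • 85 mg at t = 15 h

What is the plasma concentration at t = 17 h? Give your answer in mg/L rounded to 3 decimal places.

k = ln 2 / 13 = 0.05332 per h
Dose 1 (380 mg at t=0 h): 380·exp(−0.05332·17) = 153.507 mg/L
Dose 2 (30 mg at t=3 h): 30·exp(−0.05332·14) = 14.221 mg/L
Dose 3 (315 mg at t=6 h): 315·exp(−0.05332·11) = 175.224 mg/L
Dose 4 (45 mg at t=9 h): 45·exp(−0.05332·8) = 29.374 mg/L
Dose 5 (115 mg at t=12 h): 115·exp(−0.05332·5) = 88.088 mg/L
Dose 6 (85 mg at t=15 h): 85·exp(−0.05332·2) = 76.402 mg/L
C(17) = 153.507 + 14.221 + 175.224 + 29.374 + 88.088 + 76.402 = 536.817 mg/L

536.817 mg/L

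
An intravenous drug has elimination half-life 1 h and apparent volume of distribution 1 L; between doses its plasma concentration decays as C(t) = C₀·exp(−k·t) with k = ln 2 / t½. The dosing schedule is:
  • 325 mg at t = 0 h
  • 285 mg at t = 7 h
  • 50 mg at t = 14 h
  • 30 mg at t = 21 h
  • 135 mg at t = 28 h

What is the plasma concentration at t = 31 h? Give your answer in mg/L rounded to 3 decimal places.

k = ln 2 / 1 = 0.69315 per h
Dose 1 (325 mg at t=0 h): 325·exp(−0.69315·31) = 0.000 mg/L
Dose 2 (285 mg at t=7 h): 285·exp(−0.69315·24) = 0.000 mg/L
Dose 3 (50 mg at t=14 h): 50·exp(−0.69315·17) = 0.000 mg/L
Dose 4 (30 mg at t=21 h): 30·exp(−0.69315·10) = 0.029 mg/L
Dose 5 (135 mg at t=28 h): 135·exp(−0.69315·3) = 16.875 mg/L
C(31) = 0.000 + 0.000 + 0.000 + 0.029 + 16.875 = 16.905 mg/L

16.905 mg/L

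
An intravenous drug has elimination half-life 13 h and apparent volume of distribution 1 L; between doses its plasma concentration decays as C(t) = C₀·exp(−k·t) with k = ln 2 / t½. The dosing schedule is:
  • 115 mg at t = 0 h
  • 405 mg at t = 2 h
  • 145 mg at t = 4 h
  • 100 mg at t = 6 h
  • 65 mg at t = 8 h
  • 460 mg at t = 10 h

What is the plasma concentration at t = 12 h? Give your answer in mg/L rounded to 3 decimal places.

931.533 mg/L

k = ln 2 / 13 = 0.05332 per h
Dose 1 (115 mg at t=0 h): 115·exp(−0.05332·12) = 60.649 mg/L
Dose 2 (405 mg at t=2 h): 405·exp(−0.05332·10) = 237.626 mg/L
Dose 3 (145 mg at t=4 h): 145·exp(−0.05332·8) = 94.650 mg/L
Dose 4 (100 mg at t=6 h): 100·exp(−0.05332·6) = 72.621 mg/L
Dose 5 (65 mg at t=8 h): 65·exp(−0.05332·4) = 52.516 mg/L
Dose 6 (460 mg at t=10 h): 460·exp(−0.05332·2) = 413.471 mg/L
C(12) = 60.649 + 237.626 + 94.650 + 72.621 + 52.516 + 413.471 = 931.533 mg/L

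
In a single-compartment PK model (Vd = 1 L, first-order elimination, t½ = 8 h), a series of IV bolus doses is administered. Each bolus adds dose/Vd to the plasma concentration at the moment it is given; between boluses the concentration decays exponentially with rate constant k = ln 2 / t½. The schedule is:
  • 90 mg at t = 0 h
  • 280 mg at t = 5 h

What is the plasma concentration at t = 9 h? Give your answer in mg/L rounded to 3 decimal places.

k = ln 2 / 8 = 0.08664 per h
Dose 1 (90 mg at t=0 h): 90·exp(−0.08664·9) = 41.265 mg/L
Dose 2 (280 mg at t=5 h): 280·exp(−0.08664·4) = 197.990 mg/L
C(9) = 41.265 + 197.990 = 239.255 mg/L

239.255 mg/L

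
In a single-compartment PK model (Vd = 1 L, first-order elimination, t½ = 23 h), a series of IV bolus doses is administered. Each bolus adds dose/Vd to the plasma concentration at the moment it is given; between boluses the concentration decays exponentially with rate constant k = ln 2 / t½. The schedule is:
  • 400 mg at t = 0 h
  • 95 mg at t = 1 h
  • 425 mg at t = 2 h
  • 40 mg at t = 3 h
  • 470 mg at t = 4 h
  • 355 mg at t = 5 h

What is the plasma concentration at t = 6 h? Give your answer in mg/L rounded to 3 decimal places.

k = ln 2 / 23 = 0.03014 per h
Dose 1 (400 mg at t=0 h): 400·exp(−0.03014·6) = 333.834 mg/L
Dose 2 (95 mg at t=1 h): 95·exp(−0.03014·5) = 81.711 mg/L
Dose 3 (425 mg at t=2 h): 425·exp(−0.03014·4) = 376.735 mg/L
Dose 4 (40 mg at t=3 h): 40·exp(−0.03014·3) = 36.542 mg/L
Dose 5 (470 mg at t=4 h): 470·exp(−0.03014·2) = 442.508 mg/L
Dose 6 (355 mg at t=5 h): 355·exp(−0.03014·1) = 344.461 mg/L
C(6) = 333.834 + 81.711 + 376.735 + 36.542 + 442.508 + 344.461 = 1615.792 mg/L

1615.792 mg/L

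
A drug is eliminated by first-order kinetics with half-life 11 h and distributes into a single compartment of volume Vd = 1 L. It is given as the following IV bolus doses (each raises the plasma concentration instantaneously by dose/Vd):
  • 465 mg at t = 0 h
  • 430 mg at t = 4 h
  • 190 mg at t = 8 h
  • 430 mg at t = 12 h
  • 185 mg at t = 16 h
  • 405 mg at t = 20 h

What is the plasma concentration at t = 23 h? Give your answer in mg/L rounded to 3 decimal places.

k = ln 2 / 11 = 0.06301 per h
Dose 1 (465 mg at t=0 h): 465·exp(−0.06301·23) = 109.151 mg/L
Dose 2 (430 mg at t=4 h): 430·exp(−0.06301·19) = 129.870 mg/L
Dose 3 (190 mg at t=8 h): 190·exp(−0.06301·15) = 73.834 mg/L
Dose 4 (430 mg at t=12 h): 430·exp(−0.06301·11) = 215.000 mg/L
Dose 5 (185 mg at t=16 h): 185·exp(−0.06301·7) = 119.017 mg/L
Dose 6 (405 mg at t=20 h): 405·exp(−0.06301·3) = 335.240 mg/L
C(23) = 109.151 + 129.870 + 73.834 + 215.000 + 119.017 + 335.240 = 982.111 mg/L

982.111 mg/L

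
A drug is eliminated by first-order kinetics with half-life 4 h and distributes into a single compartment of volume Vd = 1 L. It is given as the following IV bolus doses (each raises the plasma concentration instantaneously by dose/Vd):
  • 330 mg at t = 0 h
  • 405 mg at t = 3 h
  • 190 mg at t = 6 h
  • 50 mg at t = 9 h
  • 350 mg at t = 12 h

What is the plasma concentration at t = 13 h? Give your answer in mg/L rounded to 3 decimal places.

k = ln 2 / 4 = 0.17329 per h
Dose 1 (330 mg at t=0 h): 330·exp(−0.17329·13) = 34.687 mg/L
Dose 2 (405 mg at t=3 h): 405·exp(−0.17329·10) = 71.595 mg/L
Dose 3 (190 mg at t=6 h): 190·exp(−0.17329·7) = 56.487 mg/L
Dose 4 (50 mg at t=9 h): 50·exp(−0.17329·4) = 25.000 mg/L
Dose 5 (350 mg at t=12 h): 350·exp(−0.17329·1) = 294.314 mg/L
C(13) = 34.687 + 71.595 + 56.487 + 25.000 + 294.314 = 482.083 mg/L

482.083 mg/L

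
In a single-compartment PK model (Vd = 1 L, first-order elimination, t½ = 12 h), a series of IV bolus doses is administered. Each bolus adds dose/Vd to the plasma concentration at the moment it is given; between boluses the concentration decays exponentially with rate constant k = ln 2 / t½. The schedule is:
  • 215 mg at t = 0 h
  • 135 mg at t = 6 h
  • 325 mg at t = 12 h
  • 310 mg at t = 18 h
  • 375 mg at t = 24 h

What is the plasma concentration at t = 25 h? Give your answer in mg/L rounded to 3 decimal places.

k = ln 2 / 12 = 0.05776 per h
Dose 1 (215 mg at t=0 h): 215·exp(−0.05776·25) = 50.733 mg/L
Dose 2 (135 mg at t=6 h): 135·exp(−0.05776·19) = 45.051 mg/L
Dose 3 (325 mg at t=12 h): 325·exp(−0.05776·13) = 153.380 mg/L
Dose 4 (310 mg at t=18 h): 310·exp(−0.05776·7) = 206.900 mg/L
Dose 5 (375 mg at t=24 h): 375·exp(−0.05776·1) = 353.953 mg/L
C(25) = 50.733 + 45.051 + 153.380 + 206.900 + 353.953 = 810.017 mg/L

810.017 mg/L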